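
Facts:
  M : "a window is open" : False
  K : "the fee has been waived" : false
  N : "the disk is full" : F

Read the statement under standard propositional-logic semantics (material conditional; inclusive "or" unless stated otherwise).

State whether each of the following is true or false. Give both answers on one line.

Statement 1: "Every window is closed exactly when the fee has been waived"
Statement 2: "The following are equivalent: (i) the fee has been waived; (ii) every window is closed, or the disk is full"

Statement 1: Parsed as ¬M ↔ K

¬M = ¬F = T
¬M ↔ K = T ↔ F = F
Thus Statement 1 is false.

Statement 2: Parsed as K ↔ (¬M ∨ N)

¬M = ¬F = T
¬M ∨ N = T ∨ F = T
K ↔ (¬M ∨ N) = F ↔ T = F
So Statement 2 is false.

Statement 1 false, Statement 2 false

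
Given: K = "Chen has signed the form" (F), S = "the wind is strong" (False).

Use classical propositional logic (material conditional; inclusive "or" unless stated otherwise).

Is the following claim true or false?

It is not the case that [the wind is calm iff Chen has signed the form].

The statement is true.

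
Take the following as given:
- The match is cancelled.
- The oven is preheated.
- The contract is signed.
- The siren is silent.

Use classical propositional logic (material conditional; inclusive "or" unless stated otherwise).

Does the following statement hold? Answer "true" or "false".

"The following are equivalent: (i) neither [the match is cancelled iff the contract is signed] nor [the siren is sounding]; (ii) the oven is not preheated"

The statement is true.

Let P = "the match is cancelled" (T), R = "the contract is signed" (T), S = "the siren is sounding" (F), Q = "the oven is preheated" (T).
This is ((P <-> R) nor S) <-> ~Q.

P <-> R = T <-> T = T
(P <-> R) nor S = T nor F = F
~Q = ~T = F
((P <-> R) nor S) <-> ~Q = F <-> F = T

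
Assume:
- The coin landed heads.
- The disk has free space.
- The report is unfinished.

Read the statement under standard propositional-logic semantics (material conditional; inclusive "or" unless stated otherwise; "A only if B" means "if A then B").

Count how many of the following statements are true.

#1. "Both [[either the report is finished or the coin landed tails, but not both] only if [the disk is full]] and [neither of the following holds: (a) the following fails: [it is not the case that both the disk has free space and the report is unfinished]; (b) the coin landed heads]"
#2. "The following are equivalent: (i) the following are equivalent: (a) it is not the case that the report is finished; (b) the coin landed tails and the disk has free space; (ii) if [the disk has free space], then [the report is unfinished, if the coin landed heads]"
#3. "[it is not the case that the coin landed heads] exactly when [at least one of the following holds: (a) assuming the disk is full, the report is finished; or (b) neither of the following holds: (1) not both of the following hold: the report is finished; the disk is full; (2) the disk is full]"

0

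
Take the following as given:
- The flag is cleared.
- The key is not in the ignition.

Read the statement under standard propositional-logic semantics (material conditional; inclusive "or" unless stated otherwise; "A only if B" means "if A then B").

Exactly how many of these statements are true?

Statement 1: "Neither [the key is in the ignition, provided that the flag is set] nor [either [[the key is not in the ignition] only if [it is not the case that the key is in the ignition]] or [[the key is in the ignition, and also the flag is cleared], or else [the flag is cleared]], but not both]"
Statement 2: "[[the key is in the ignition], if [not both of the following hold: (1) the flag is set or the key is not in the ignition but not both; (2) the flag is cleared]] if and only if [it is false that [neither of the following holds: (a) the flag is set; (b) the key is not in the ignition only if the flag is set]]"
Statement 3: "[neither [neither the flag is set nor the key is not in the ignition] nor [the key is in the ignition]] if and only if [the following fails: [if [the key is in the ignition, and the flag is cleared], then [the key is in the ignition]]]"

Let P = "the flag is set" (F), Q = "the key is in the ignition" (F).

Statement 1: In symbols: (P → Q) ↓ ((¬Q → ¬Q) ⊕ ((Q ∧ ¬P) ∨ ¬P))

P → Q = F → F = T
¬Q = ¬F = T
¬Q = ¬F = T
¬Q → ¬Q = T → T = T
¬P = ¬F = T
Q ∧ ¬P = F ∧ T = F
¬P = ¬F = T
(Q ∧ ¬P) ∨ ¬P = F ∨ T = T
(¬Q → ¬Q) ⊕ ((Q ∧ ¬P) ∨ ¬P) = T ⊕ T = F
(P → Q) ↓ ((¬Q → ¬Q) ⊕ ((Q ∧ ¬P) ∨ ¬P)) = T ↓ F = F
So Statement 1 is false.

Statement 2: This is (((P ⊕ ¬Q) ↑ ¬P) → Q) ↔ ¬(P ↓ (¬Q → P)).

¬Q = ¬F = T
P ⊕ ¬Q = F ⊕ T = T
¬P = ¬F = T
(P ⊕ ¬Q) ↑ ¬P = T ↑ T = F
((P ⊕ ¬Q) ↑ ¬P) → Q = F → F = T
¬Q = ¬F = T
¬Q → P = T → F = F
P ↓ (¬Q → P) = F ↓ F = T
¬(P ↓ (¬Q → P)) = ¬T = F
(((P ⊕ ¬Q) ↑ ¬P) → Q) ↔ ¬(P ↓ (¬Q → P)) = T ↔ F = F
Thus Statement 2 is false.

Statement 3: In symbols: ((P ↓ ¬Q) ↓ Q) ↔ ¬((Q ∧ ¬P) → Q)

¬Q = ¬F = T
P ↓ ¬Q = F ↓ T = F
(P ↓ ¬Q) ↓ Q = F ↓ F = T
¬P = ¬F = T
Q ∧ ¬P = F ∧ T = F
(Q ∧ ¬P) → Q = F → F = T
¬((Q ∧ ¬P) → Q) = ¬T = F
((P ↓ ¬Q) ↓ Q) ↔ ¬((Q ∧ ¬P) → Q) = T ↔ F = F
Thus Statement 3 is false.

0 of the 3 statements are true (none).

0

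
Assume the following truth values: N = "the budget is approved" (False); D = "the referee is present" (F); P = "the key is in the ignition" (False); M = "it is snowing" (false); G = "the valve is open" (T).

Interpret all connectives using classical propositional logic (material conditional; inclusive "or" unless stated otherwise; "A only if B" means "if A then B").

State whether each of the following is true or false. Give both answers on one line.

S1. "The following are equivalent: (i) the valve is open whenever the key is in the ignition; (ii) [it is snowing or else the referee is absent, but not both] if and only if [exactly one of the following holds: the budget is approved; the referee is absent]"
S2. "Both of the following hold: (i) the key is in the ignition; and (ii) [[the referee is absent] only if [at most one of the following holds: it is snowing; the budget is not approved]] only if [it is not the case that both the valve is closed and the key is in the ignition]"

S1: In symbols: (P -> G) iff ((M xor not D) iff (N xor not D))

P -> G = False -> True = True
not D = not False = True
M xor not D = False xor True = True
not D = not False = True
N xor not D = False xor True = True
(M xor not D) iff (N xor not D) = True iff True = True
(P -> G) iff ((M xor not D) iff (N xor not D)) = True iff True = True
Thus S1 is true.

S2: In symbols: P and ((not D -> (M nand not N)) -> (not G nand P))

not D = not False = True
not N = not False = True
M nand not N = False nand True = True
not D -> (M nand not N) = True -> True = True
not G = not True = False
not G nand P = False nand False = True
(not D -> (M nand not N)) -> (not G nand P) = True -> True = True
P and ((not D -> (M nand not N)) -> (not G nand P)) = False and True = False
Thus S2 is false.

S1 True, S2 False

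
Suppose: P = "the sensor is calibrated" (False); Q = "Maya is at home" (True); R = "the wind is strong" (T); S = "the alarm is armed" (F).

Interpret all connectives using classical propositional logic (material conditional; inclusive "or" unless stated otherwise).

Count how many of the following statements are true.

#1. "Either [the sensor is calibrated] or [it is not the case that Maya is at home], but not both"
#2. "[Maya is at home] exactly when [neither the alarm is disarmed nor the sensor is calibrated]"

#1: In symbols: P xor ~Q

~Q = ~T = F
P xor ~Q = F xor F = F
So #1 is false.

#2: In symbols: Q <-> (~S nor P)

~S = ~F = T
~S nor P = T nor F = F
Q <-> (~S nor P) = T <-> F = F
Thus #2 is false.

True statements: 0 (none).

0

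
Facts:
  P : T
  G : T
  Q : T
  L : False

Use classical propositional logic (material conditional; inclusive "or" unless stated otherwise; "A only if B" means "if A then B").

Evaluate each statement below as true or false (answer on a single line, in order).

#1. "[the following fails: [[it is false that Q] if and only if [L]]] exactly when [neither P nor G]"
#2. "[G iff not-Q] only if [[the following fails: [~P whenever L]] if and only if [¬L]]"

#1 True, #2 True

#1: Formalization: ¬(¬Q ↔ L) ↔ (P ↓ G)

¬Q = ¬T = F
¬Q ↔ L = F ↔ F = T
¬(¬Q ↔ L) = ¬T = F
P ↓ G = T ↓ T = F
¬(¬Q ↔ L) ↔ (P ↓ G) = F ↔ F = T
So #1 is true.

#2: Formalization: (G ↔ ¬Q) → (¬(L → ¬P) ↔ ¬L)

¬Q = ¬T = F
G ↔ ¬Q = T ↔ F = F
¬P = ¬T = F
L → ¬P = F → F = T
¬(L → ¬P) = ¬T = F
¬L = ¬F = T
¬(L → ¬P) ↔ ¬L = F ↔ T = F
(G ↔ ¬Q) → (¬(L → ¬P) ↔ ¬L) = F → F = T
Hence #2 is true.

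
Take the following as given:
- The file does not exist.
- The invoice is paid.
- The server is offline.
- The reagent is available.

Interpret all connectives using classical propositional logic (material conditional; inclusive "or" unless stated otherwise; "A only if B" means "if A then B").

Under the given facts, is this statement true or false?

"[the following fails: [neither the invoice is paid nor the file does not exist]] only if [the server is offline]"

The statement is true.

Let Q = "the invoice is paid" (True), P = "the file exists" (False), R = "the server is online" (False).
In symbols: not (Q nor not P) -> not R

not P = not False = True
Q nor not P = True nor True = False
not (Q nor not P) = not False = True
not R = not False = True
not (Q nor not P) -> not R = True -> True = True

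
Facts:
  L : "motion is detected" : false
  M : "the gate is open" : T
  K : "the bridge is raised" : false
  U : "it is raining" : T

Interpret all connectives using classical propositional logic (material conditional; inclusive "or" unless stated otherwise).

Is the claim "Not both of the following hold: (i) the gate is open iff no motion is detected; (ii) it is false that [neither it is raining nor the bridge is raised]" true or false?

This is (M ↔ ¬L) ↑ ¬(U ↓ K).

¬L = ¬F = T
M ↔ ¬L = T ↔ T = T
U ↓ K = T ↓ F = F
¬(U ↓ K) = ¬F = T
(M ↔ ¬L) ↑ ¬(U ↓ K) = T ↑ T = F

False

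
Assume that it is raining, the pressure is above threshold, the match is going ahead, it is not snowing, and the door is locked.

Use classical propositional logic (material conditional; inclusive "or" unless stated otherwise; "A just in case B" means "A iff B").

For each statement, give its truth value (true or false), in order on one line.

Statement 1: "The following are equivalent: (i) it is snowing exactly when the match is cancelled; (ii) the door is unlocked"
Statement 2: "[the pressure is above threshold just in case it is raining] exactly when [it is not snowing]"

Let S = "it is snowing" (F), R = "the match is cancelled" (F), U = "the door is locked" (T), Q = "the pressure is above threshold" (T), P = "it is raining" (T).

Statement 1: Parsed as (S ↔ R) ↔ ¬U

S ↔ R = F ↔ F = T
¬U = ¬T = F
(S ↔ R) ↔ ¬U = T ↔ F = F
Thus Statement 1 is false.

Statement 2: This is (Q ↔ P) ↔ ¬S.

Q ↔ P = T ↔ T = T
¬S = ¬F = T
(Q ↔ P) ↔ ¬S = T ↔ T = T
So Statement 2 is true.

Statement 1 F; Statement 2 T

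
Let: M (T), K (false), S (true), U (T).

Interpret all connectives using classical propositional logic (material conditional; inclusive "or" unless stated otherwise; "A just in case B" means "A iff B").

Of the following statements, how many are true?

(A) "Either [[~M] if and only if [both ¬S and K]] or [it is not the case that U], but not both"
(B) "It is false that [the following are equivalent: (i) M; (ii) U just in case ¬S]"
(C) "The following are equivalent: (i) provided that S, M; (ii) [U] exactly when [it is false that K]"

(A): In symbols: (~M <-> (~S & K)) xor ~U

~M = ~T = F
~S = ~T = F
~S & K = F & F = F
~M <-> (~S & K) = F <-> F = T
~U = ~T = F
(~M <-> (~S & K)) xor ~U = T xor F = T
Hence (A) is true.

(B): This is ~(M <-> (U <-> ~S)).

~S = ~T = F
U <-> ~S = T <-> F = F
M <-> (U <-> ~S) = T <-> F = F
~(M <-> (U <-> ~S)) = ~F = T
Thus (B) is true.

(C): In symbols: (S -> M) <-> (U <-> ~K)

S -> M = T -> T = T
~K = ~F = T
U <-> ~K = T <-> T = T
(S -> M) <-> (U <-> ~K) = T <-> T = T
So (C) is true.

Count: 3.

3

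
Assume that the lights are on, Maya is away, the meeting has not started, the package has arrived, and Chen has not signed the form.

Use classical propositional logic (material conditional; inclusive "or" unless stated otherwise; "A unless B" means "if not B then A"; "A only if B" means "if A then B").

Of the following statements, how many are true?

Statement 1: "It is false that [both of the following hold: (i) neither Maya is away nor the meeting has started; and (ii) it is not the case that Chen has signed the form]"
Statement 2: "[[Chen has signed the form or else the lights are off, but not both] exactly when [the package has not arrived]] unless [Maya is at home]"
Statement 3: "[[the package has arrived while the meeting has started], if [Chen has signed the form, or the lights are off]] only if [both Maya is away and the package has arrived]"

Let Q = "Maya is at home" (False), R = "the meeting has started" (False), U = "Chen has signed the form" (False), P = "the lights are on" (True), S = "the package has arrived" (True).

Statement 1: Formalization: not ((not Q nor R) and not U)

not Q = not False = True
not Q nor R = True nor False = False
not U = not False = True
(not Q nor R) and not U = False and True = False
not ((not Q nor R) and not U) = not False = True
Thus Statement 1 is true.

Statement 2: This is ((U xor not P) iff not S) or Q.

not P = not True = False
U xor not P = False xor False = False
not S = not True = False
(U xor not P) iff not S = False iff False = True
((U xor not P) iff not S) or Q = True or False = True
Hence Statement 2 is true.

Statement 3: Parsed as ((U or not P) -> (S and R)) -> (not Q and S)

not P = not True = False
U or not P = False or False = False
S and R = True and False = False
(U or not P) -> (S and R) = False -> False = True
not Q = not False = True
not Q and S = True and True = True
((U or not P) -> (S and R)) -> (not Q and S) = True -> True = True
Thus Statement 3 is true.

True statements: 3.

3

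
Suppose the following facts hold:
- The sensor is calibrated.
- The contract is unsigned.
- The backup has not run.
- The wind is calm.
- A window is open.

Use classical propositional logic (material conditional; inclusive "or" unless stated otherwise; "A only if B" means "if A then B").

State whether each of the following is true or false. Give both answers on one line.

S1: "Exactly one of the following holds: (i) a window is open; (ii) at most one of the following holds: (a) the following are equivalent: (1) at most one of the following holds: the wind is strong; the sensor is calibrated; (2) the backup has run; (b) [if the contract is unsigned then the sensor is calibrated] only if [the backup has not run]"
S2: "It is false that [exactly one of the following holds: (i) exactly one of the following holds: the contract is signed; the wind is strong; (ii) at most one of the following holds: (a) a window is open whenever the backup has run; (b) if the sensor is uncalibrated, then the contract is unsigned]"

Let Q = "a window is open" (T), G = "the wind is strong" (F), S = "the sensor is calibrated" (T), W = "the backup has run" (F), L = "the contract is signed" (F).

S1: In symbols: Q ⊕ (((G ↑ S) ↔ W) ↑ ((¬L → S) → ¬W))

G ↑ S = F ↑ T = T
(G ↑ S) ↔ W = T ↔ F = F
¬L = ¬F = T
¬L → S = T → T = T
¬W = ¬F = T
(¬L → S) → ¬W = T → T = T
((G ↑ S) ↔ W) ↑ ((¬L → S) → ¬W) = F ↑ T = T
Q ⊕ (((G ↑ S) ↔ W) ↑ ((¬L → S) → ¬W)) = T ⊕ T = F
So S1 is false.

S2: This is ¬((L ⊕ G) ⊕ ((W → Q) ↑ (¬S → ¬L))).

L ⊕ G = F ⊕ F = F
W → Q = F → T = T
¬S = ¬T = F
¬L = ¬F = T
¬S → ¬L = F → T = T
(W → Q) ↑ (¬S → ¬L) = T ↑ T = F
(L ⊕ G) ⊕ ((W → Q) ↑ (¬S → ¬L)) = F ⊕ F = F
¬((L ⊕ G) ⊕ ((W → Q) ↑ (¬S → ¬L))) = ¬F = T
Thus S2 is true.

S1 false / S2 true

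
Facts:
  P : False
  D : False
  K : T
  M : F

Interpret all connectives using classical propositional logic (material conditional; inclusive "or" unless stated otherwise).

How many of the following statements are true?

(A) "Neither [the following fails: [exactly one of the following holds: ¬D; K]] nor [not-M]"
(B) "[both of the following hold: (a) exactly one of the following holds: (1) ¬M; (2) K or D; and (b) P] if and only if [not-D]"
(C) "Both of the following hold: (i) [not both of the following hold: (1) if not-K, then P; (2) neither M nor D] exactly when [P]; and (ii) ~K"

(A): In symbols: ~(~D xor K) nor ~M

~D = ~F = T
~D xor K = T xor T = F
~(~D xor K) = ~F = T
~M = ~F = T
~(~D xor K) nor ~M = T nor T = F
Hence (A) is false.

(B): In symbols: ((~M xor (K | D)) & P) <-> ~D

~M = ~F = T
K | D = T | F = T
~M xor (K | D) = T xor T = F
(~M xor (K | D)) & P = F & F = F
~D = ~F = T
((~M xor (K | D)) & P) <-> ~D = F <-> T = F
Hence (B) is false.

(C): This is (((~K -> P) nand (M nor D)) <-> P) & ~K.

~K = ~T = F
~K -> P = F -> F = T
M nor D = F nor F = T
(~K -> P) nand (M nor D) = T nand T = F
((~K -> P) nand (M nor D)) <-> P = F <-> F = T
~K = ~T = F
(((~K -> P) nand (M nor D)) <-> P) & ~K = T & F = F
Thus (C) is false.

True statements: 0 (none).

0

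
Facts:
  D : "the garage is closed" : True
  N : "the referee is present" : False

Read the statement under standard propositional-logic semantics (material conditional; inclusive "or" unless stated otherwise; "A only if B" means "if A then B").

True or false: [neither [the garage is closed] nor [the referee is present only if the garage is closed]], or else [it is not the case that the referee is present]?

Formalization: (D nor (N -> D)) | ~N

N -> D = F -> T = T
D nor (N -> D) = T nor T = F
~N = ~F = T
(D nor (N -> D)) | ~N = F | T = T

The statement is true.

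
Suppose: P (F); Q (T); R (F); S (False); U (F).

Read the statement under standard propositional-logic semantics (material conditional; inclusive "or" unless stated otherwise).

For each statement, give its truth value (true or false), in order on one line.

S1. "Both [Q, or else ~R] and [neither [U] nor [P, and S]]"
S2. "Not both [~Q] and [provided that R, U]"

S1 T, S2 T

S1: In symbols: (Q | ~R) & (U nor (P & S))

~R = ~F = T
Q | ~R = T | T = T
P & S = F & F = F
U nor (P & S) = F nor F = T
(Q | ~R) & (U nor (P & S)) = T & T = T
Hence S1 is true.

S2: Parsed as ~Q nand (R -> U)

~Q = ~T = F
R -> U = F -> F = T
~Q nand (R -> U) = F nand T = T
So S2 is true.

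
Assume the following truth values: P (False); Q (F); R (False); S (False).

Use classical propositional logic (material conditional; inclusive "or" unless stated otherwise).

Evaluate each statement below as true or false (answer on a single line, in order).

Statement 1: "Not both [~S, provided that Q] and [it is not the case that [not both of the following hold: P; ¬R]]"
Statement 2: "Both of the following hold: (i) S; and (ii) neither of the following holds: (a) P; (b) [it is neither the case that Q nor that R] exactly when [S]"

Statement 1: In symbols: (Q -> ~S) nand ~(P nand ~R)

~S = ~F = T
Q -> ~S = F -> T = T
~R = ~F = T
P nand ~R = F nand T = T
~(P nand ~R) = ~T = F
(Q -> ~S) nand ~(P nand ~R) = T nand F = T
Hence Statement 1 is true.

Statement 2: Parsed as S & (P nor ((Q nor R) <-> S))

Q nor R = F nor F = T
(Q nor R) <-> S = T <-> F = F
P nor ((Q nor R) <-> S) = F nor F = T
S & (P nor ((Q nor R) <-> S)) = F & T = F
Hence Statement 2 is false.

Statement 1 True; Statement 2 False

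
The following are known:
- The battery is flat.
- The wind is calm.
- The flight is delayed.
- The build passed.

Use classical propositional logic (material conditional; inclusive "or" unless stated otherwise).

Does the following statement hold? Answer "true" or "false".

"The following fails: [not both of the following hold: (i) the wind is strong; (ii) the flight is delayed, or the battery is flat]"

The statement is false.

Let W = "the wind is strong" (F), P = "the flight is delayed" (T), D = "the battery is charged" (F).
Formalization: ~(W nand (P | ~D))

~D = ~F = T
P | ~D = T | T = T
W nand (P | ~D) = F nand T = T
~(W nand (P | ~D)) = ~T = F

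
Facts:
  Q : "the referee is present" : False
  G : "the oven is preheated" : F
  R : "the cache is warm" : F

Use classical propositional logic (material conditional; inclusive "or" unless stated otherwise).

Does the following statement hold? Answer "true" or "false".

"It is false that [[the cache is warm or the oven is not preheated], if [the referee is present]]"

Parsed as not (Q -> (R or not G))

not G = not False = True
R or not G = False or True = True
Q -> (R or not G) = False -> True = True
not (Q -> (R or not G)) = not True = False

False.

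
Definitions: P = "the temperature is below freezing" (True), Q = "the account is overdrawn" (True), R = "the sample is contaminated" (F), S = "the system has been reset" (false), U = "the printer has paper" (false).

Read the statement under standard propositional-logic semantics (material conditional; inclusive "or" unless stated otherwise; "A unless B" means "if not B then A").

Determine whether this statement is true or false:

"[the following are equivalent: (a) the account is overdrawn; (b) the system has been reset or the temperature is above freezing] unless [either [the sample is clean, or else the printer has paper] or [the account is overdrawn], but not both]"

False

Values: Q=True, S=False, P=True, R=False, U=False.
Formalization: (Q iff (S or not P)) or ((not R or U) xor Q)

not P = not True = False
S or not P = False or False = False
Q iff (S or not P) = True iff False = False
not R = not False = True
not R or U = True or False = True
(not R or U) xor Q = True xor True = False
(Q iff (S or not P)) or ((not R or U) xor Q) = False or False = False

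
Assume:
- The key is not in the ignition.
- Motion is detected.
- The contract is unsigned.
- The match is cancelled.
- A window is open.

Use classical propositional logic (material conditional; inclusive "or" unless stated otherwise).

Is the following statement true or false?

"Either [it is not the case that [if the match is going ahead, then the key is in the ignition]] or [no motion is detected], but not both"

Let K = "the match is cancelled" (T), Q = "the key is in the ignition" (F), V = "motion is detected" (T).
Formalization: ¬(¬K → Q) ⊕ ¬V

¬K = ¬T = F
¬K → Q = F → F = T
¬(¬K → Q) = ¬T = F
¬V = ¬T = F
¬(¬K → Q) ⊕ ¬V = F ⊕ F = F

The statement is false.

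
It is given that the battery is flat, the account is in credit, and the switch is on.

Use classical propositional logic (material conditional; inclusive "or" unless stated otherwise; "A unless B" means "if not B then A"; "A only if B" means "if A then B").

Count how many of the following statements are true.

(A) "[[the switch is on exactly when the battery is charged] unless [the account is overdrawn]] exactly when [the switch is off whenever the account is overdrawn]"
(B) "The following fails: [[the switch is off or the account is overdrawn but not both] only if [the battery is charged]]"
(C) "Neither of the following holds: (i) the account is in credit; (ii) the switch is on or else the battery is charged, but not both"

0

Let R = "the switch is on" (T), P = "the battery is charged" (F), Q = "the account is overdrawn" (F).

(A): This is ((R <-> P) | Q) <-> (Q -> ~R).

R <-> P = T <-> F = F
(R <-> P) | Q = F | F = F
~R = ~T = F
Q -> ~R = F -> F = T
((R <-> P) | Q) <-> (Q -> ~R) = F <-> T = F
Thus (A) is false.

(B): In symbols: ~((~R xor Q) -> P)

~R = ~T = F
~R xor Q = F xor F = F
(~R xor Q) -> P = F -> F = T
~((~R xor Q) -> P) = ~T = F
Thus (B) is false.

(C): Formalization: ~Q nor (R xor P)

~Q = ~F = T
R xor P = T xor F = T
~Q nor (R xor P) = T nor T = F
So (C) is false.

True statements: 0 (none).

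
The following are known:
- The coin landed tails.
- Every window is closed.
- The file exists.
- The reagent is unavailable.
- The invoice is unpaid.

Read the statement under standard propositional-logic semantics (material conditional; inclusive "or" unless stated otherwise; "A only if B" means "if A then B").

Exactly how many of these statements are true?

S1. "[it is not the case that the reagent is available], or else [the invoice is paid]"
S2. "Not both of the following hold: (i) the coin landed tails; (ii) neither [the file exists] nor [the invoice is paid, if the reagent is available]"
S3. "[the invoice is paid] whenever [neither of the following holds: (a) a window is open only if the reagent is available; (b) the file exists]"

3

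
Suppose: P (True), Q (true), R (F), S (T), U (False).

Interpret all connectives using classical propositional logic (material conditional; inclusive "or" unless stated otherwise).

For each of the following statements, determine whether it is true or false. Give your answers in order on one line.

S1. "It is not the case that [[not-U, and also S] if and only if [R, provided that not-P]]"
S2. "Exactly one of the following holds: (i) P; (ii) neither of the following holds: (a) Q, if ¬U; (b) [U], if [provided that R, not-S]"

S1 False / S2 True

S1: In symbols: ¬((¬U ∧ S) ↔ (¬P → R))

¬U = ¬F = T
¬U ∧ S = T ∧ T = T
¬P = ¬T = F
¬P → R = F → F = T
(¬U ∧ S) ↔ (¬P → R) = T ↔ T = T
¬((¬U ∧ S) ↔ (¬P → R)) = ¬T = F
Hence S1 is false.

S2: Parsed as P ⊕ ((¬U → Q) ↓ ((R → ¬S) → U))

¬U = ¬F = T
¬U → Q = T → T = T
¬S = ¬T = F
R → ¬S = F → F = T
(R → ¬S) → U = T → F = F
(¬U → Q) ↓ ((R → ¬S) → U) = T ↓ F = F
P ⊕ ((¬U → Q) ↓ ((R → ¬S) → U)) = T ⊕ F = T
Thus S2 is true.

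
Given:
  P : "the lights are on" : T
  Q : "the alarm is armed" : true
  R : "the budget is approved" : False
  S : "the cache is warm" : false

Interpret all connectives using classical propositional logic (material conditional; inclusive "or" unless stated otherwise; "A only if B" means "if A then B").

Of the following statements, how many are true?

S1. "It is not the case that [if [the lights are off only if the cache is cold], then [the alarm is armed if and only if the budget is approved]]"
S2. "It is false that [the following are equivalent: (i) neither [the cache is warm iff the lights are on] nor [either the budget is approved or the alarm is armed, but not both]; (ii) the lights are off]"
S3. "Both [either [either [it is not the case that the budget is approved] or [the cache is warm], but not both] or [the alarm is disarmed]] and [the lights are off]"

S1: This is ¬((¬P → ¬S) → (Q ↔ R)).

¬P = ¬T = F
¬S = ¬F = T
¬P → ¬S = F → T = T
Q ↔ R = T ↔ F = F
(¬P → ¬S) → (Q ↔ R) = T → F = F
¬((¬P → ¬S) → (Q ↔ R)) = ¬F = T
Hence S1 is true.

S2: Parsed as ¬(((S ↔ P) ↓ (R ⊕ Q)) ↔ ¬P)

S ↔ P = F ↔ T = F
R ⊕ Q = F ⊕ T = T
(S ↔ P) ↓ (R ⊕ Q) = F ↓ T = F
¬P = ¬T = F
((S ↔ P) ↓ (R ⊕ Q)) ↔ ¬P = F ↔ F = T
¬(((S ↔ P) ↓ (R ⊕ Q)) ↔ ¬P) = ¬T = F
Hence S2 is false.

S3: Parsed as ((¬R ⊕ S) ∨ ¬Q) ∧ ¬P

¬R = ¬F = T
¬R ⊕ S = T ⊕ F = T
¬Q = ¬T = F
(¬R ⊕ S) ∨ ¬Q = T ∨ F = T
¬P = ¬T = F
((¬R ⊕ S) ∨ ¬Q) ∧ ¬P = T ∧ F = F
So S3 is false.

True statements: 1 (S1).

1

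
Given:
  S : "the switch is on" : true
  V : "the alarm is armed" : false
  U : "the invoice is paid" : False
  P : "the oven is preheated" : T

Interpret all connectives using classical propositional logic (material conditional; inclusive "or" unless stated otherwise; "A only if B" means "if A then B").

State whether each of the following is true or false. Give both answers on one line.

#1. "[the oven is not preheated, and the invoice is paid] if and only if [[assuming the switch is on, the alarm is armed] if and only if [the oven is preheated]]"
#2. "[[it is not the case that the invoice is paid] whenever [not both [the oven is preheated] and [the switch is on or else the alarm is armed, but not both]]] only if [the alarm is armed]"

#1 T, #2 F

#1: Formalization: (not P and U) iff ((S -> V) iff P)

not P = not True = False
not P and U = False and False = False
S -> V = True -> False = False
(S -> V) iff P = False iff True = False
(not P and U) iff ((S -> V) iff P) = False iff False = True
Hence #1 is true.

#2: This is ((P nand (S xor V)) -> not U) -> V.

S xor V = True xor False = True
P nand (S xor V) = True nand True = False
not U = not False = True
(P nand (S xor V)) -> not U = False -> True = True
((P nand (S xor V)) -> not U) -> V = True -> False = False
Hence #2 is false.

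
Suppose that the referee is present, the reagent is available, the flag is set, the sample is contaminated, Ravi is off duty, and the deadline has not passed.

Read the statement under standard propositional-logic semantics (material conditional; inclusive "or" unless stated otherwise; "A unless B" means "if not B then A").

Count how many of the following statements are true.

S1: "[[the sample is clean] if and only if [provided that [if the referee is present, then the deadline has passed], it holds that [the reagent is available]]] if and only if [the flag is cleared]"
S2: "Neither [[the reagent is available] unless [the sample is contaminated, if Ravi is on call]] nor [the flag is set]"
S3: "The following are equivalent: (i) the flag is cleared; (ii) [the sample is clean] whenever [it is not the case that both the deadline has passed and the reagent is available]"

2

Let M = "the sample is contaminated" (T), P = "the referee is present" (T), K = "the deadline has passed" (F), S = "the reagent is available" (T), D = "the flag is set" (T), L = "Ravi is on call" (F).

S1: In symbols: (¬M ↔ ((P → K) → S)) ↔ ¬D

¬M = ¬T = F
P → K = T → F = F
(P → K) → S = F → T = T
¬M ↔ ((P → K) → S) = F ↔ T = F
¬D = ¬T = F
(¬M ↔ ((P → K) → S)) ↔ ¬D = F ↔ F = T
Hence S1 is true.

S2: This is (S ∨ (L → M)) ↓ D.

L → M = F → T = T
S ∨ (L → M) = T ∨ T = T
(S ∨ (L → M)) ↓ D = T ↓ T = F
Thus S2 is false.

S3: Parsed as ¬D ↔ ((K ↑ S) → ¬M)

¬D = ¬T = F
K ↑ S = F ↑ T = T
¬M = ¬T = F
(K ↑ S) → ¬M = T → F = F
¬D ↔ ((K ↑ S) → ¬M) = F ↔ F = T
Thus S3 is true.

2 of the 3 statements are true (S1, S3).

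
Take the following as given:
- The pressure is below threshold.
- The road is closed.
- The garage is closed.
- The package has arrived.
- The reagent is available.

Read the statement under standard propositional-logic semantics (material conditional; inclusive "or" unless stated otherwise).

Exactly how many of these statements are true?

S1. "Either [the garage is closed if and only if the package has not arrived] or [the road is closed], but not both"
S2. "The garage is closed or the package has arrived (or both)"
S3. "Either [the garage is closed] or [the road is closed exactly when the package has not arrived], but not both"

Let D = "the garage is closed" (T), G = "the package has arrived" (T), Q = "the road is closed" (T).

S1: Formalization: (D <-> ~G) xor Q

~G = ~T = F
D <-> ~G = T <-> F = F
(D <-> ~G) xor Q = F xor T = T
Thus S1 is true.

S2: In symbols: D | G

D | G = T | T = T
Hence S2 is true.

S3: In symbols: D xor (Q <-> ~G)

~G = ~T = F
Q <-> ~G = T <-> F = F
D xor (Q <-> ~G) = T xor F = T
Thus S3 is true.

3 of the 3 statements are true.

3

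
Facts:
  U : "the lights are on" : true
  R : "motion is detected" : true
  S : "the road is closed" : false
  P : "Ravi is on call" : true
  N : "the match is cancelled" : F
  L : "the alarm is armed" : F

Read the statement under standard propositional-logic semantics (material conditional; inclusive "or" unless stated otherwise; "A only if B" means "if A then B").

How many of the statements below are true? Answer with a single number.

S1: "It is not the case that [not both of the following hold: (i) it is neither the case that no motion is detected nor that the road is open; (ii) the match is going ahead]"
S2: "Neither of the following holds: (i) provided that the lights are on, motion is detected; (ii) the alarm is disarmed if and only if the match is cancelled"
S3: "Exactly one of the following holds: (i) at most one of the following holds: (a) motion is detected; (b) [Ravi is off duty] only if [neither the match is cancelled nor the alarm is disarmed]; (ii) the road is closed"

0

S1: This is ~((~R nor ~S) nand ~N).

~R = ~T = F
~S = ~F = T
~R nor ~S = F nor T = F
~N = ~F = T
(~R nor ~S) nand ~N = F nand T = T
~((~R nor ~S) nand ~N) = ~T = F
Hence S1 is false.

S2: In symbols: (U -> R) nor (~L <-> N)

U -> R = T -> T = T
~L = ~F = T
~L <-> N = T <-> F = F
(U -> R) nor (~L <-> N) = T nor F = F
Thus S2 is false.

S3: Formalization: (R nand (~P -> (N nor ~L))) xor S

~P = ~T = F
~L = ~F = T
N nor ~L = F nor T = F
~P -> (N nor ~L) = F -> F = T
R nand (~P -> (N nor ~L)) = T nand T = F
(R nand (~P -> (N nor ~L))) xor S = F xor F = F
Thus S3 is false.

0 of the 3 statements are true (none).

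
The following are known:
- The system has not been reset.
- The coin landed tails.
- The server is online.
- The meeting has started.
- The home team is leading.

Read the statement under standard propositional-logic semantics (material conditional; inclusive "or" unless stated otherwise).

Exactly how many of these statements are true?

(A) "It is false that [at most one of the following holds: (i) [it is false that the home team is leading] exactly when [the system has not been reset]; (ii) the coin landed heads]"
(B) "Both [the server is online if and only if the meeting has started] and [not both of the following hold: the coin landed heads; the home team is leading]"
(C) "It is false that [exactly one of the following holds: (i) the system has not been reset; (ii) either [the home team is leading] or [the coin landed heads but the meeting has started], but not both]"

2

Let P = "the home team is leading" (True), K = "the system has been reset" (False), S = "the coin landed heads" (False), Q = "the server is online" (True), W = "the meeting has started" (True).

(A): In symbols: not ((not P iff not K) nand S)

not P = not True = False
not K = not False = True
not P iff not K = False iff True = False
(not P iff not K) nand S = False nand False = True
not ((not P iff not K) nand S) = not True = False
Thus (A) is false.

(B): Formalization: (Q iff W) and (S nand P)

Q iff W = True iff True = True
S nand P = False nand True = True
(Q iff W) and (S nand P) = True and True = True
Thus (B) is true.

(C): In symbols: not (not K xor (P xor (S and W)))

not K = not False = True
S and W = False and True = False
P xor (S and W) = True xor False = True
not K xor (P xor (S and W)) = True xor True = False
not (not K xor (P xor (S and W))) = not False = True
So (C) is true.

Count: 2.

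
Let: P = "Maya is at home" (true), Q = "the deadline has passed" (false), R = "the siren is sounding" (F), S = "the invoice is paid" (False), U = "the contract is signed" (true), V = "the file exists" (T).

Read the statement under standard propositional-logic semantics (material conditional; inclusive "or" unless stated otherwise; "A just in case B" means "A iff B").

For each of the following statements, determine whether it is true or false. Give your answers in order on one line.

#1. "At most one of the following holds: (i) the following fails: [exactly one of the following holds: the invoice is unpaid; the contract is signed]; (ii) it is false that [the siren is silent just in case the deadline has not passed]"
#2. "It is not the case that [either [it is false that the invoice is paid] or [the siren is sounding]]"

#1: This is ¬(¬S ⊕ U) ↑ ¬(¬R ↔ ¬Q).

¬S = ¬F = T
¬S ⊕ U = T ⊕ T = F
¬(¬S ⊕ U) = ¬F = T
¬R = ¬F = T
¬Q = ¬F = T
¬R ↔ ¬Q = T ↔ T = T
¬(¬R ↔ ¬Q) = ¬T = F
¬(¬S ⊕ U) ↑ ¬(¬R ↔ ¬Q) = T ↑ F = T
Hence #1 is true.

#2: Formalization: ¬(¬S ∨ R)

¬S = ¬F = T
¬S ∨ R = T ∨ F = T
¬(¬S ∨ R) = ¬T = F
So #2 is false.

#1 true / #2 false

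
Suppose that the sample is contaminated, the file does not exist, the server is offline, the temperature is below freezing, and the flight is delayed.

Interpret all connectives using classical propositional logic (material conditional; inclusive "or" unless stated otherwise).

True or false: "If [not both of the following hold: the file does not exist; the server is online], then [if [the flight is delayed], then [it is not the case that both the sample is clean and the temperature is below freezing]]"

Let Q = "the file exists" (F), R = "the server is online" (F), U = "the flight is delayed" (T), P = "the sample is contaminated" (T), S = "the temperature is below freezing" (T).
This is (~Q nand R) -> (U -> (~P nand S)).

~Q = ~F = T
~Q nand R = T nand F = T
~P = ~T = F
~P nand S = F nand T = T
U -> (~P nand S) = T -> T = T
(~Q nand R) -> (U -> (~P nand S)) = T -> T = T

True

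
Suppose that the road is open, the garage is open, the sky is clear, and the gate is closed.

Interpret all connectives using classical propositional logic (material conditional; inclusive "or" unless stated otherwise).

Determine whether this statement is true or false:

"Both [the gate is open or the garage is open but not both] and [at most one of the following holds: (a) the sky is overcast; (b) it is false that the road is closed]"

True.

Let R = "the gate is open" (F), V = "the garage is closed" (F), H = "the sky is overcast" (F), S = "the road is closed" (F).
Parsed as (R xor ~V) & (H nand ~S)

~V = ~F = T
R xor ~V = F xor T = T
~S = ~F = T
H nand ~S = F nand T = T
(R xor ~V) & (H nand ~S) = T & T = T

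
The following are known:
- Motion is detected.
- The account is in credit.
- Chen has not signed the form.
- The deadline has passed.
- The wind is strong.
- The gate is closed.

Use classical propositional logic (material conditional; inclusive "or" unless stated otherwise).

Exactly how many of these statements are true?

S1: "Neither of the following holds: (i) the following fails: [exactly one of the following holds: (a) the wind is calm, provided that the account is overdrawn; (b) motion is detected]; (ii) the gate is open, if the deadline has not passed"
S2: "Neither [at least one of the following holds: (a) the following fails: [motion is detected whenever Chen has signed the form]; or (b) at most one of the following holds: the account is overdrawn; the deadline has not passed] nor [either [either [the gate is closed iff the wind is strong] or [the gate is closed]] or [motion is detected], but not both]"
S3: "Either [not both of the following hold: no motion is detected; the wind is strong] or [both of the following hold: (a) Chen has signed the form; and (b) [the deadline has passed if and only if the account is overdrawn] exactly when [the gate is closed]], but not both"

Let H = "the account is overdrawn" (False), G = "the wind is strong" (True), K = "motion is detected" (True), R = "the deadline has passed" (True), S = "the gate is open" (False), U = "Chen has signed the form" (False).

S1: Parsed as not ((H -> not G) xor K) nor (not R -> S)

not G = not True = False
H -> not G = False -> False = True
(H -> not G) xor K = True xor True = False
not ((H -> not G) xor K) = not False = True
not R = not True = False
not R -> S = False -> False = True
not ((H -> not G) xor K) nor (not R -> S) = True nor True = False
So S1 is false.

S2: This is (not (U -> K) or (H nand not R)) nor (((not S iff G) or not S) xor K).

U -> K = False -> True = True
not (U -> K) = not True = False
not R = not True = False
H nand not R = False nand False = True
not (U -> K) or (H nand not R) = False or True = True
not S = not False = True
not S iff G = True iff True = True
not S = not False = True
(not S iff G) or not S = True or True = True
((not S iff G) or not S) xor K = True xor True = False
(not (U -> K) or (H nand not R)) nor (((not S iff G) or not S) xor K) = True nor False = False
Hence S2 is false.

S3: Parsed as (not K nand G) xor (U and ((R iff H) iff not S))

not K = not True = False
not K nand G = False nand True = True
R iff H = True iff False = False
not S = not False = True
(R iff H) iff not S = False iff True = False
U and ((R iff H) iff not S) = False and False = False
(not K nand G) xor (U and ((R iff H) iff not S)) = True xor False = True
Thus S3 is true.

True statements: 1.

1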